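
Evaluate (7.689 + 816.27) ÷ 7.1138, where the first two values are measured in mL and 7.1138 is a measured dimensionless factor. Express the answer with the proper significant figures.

7.689 mL + 816.27 mL = 823.959 mL; the sum is limited to 2 decimal places (5 s.f.).
Carrying full precision, 823.959 ÷ 7.1138 = 115.825437881… mL; 7.1138 has 5 s.f., so the result keeps min(5, 5) = 5 s.f.
Rounded to 5 significant figures: 115.83 mL.

115.83 mL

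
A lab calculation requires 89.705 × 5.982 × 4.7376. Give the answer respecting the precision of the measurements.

89.705 × 5.982 × 4.7376 = 2542.26869266…
Multiplication/division keeps the fewest significant figures: 89.705 → 5 s.f., 5.982 → 4 s.f., 4.7376 → 5 s.f.; limit is 4.
Rounded to 4 significant figures: 2.542 × 10^3.

2.542 × 10^3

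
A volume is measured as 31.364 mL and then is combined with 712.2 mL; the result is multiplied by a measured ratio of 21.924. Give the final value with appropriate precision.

1.630 × 10⁴ mL

31.364 mL + 712.2 mL = 743.564 mL; the sum is limited to 1 decimal place (4 s.f.).
Carrying full precision, 743.564 × 21.924 = 16301.897136 mL; 21.924 has 5 s.f., so the result keeps min(4, 5) = 4 s.f.
Rounded to 4 significant figures: 1.630 × 10⁴ mL.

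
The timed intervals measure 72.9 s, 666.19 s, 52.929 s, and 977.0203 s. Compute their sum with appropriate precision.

1769.0 s

72.9 s + 666.19 s + 52.929 s + 977.0203 s = 1769.0393 s.
Addition/subtraction keeps the fewest decimal places: 72.9 → 1 decimal place, 666.19 → 2 decimal places, 52.929 → 3 decimal places, 977.0203 → 4 decimal places; limit is 1.
Rounded to 1 decimal place: 1769.0 s.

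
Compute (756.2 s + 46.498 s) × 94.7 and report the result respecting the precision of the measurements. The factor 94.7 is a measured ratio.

7.60 × 10^4 s

756.2 s + 46.498 s = 802.698 s; the sum is limited to 1 decimal place (4 s.f.).
Carrying full precision, 802.698 × 94.7 = 76015.5006 s; 94.7 has 3 s.f., so the result keeps min(4, 3) = 3 s.f.
Rounded to 3 significant figures: 7.60 × 10^4 s.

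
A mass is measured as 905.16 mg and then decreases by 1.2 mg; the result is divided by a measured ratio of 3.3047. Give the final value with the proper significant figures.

273.5 mg

905.16 mg − 1.2 mg = 903.96 mg; the difference is limited to 1 decimal place (4 s.f.).
Carrying full precision, 903.96 ÷ 3.3047 = 273.537688746… mg; 3.3047 has 5 s.f., so the result keeps min(4, 5) = 4 s.f.
Rounded to 4 significant figures: 273.5 mg.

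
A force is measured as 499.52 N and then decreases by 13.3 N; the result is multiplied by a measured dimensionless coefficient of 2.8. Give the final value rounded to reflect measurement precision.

1.4 × 10³ N

499.52 N − 13.3 N = 486.22 N; the difference is limited to 1 decimal place (4 s.f.).
Carrying full precision, 486.22 × 2.8 = 1361.416 N; 2.8 has 2 s.f., so the result keeps min(4, 2) = 2 s.f.
Rounded to 2 significant figures: 1.4 × 10³ N.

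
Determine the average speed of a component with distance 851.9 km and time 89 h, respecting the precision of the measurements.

9.6 km/h

average speed = 851.9 km ÷ 89 h = 9.57191011236… km/h.
851.9 has 4 significant figures; 89 has 2.
Division/multiplication keeps the fewest: 2 significant figures.
Rounded: 9.6 km/h.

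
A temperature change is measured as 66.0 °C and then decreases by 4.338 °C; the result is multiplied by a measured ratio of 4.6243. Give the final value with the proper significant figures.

66.0 °C − 4.338 °C = 61.662 °C; the difference is limited to 1 decimal place (3 s.f.).
Carrying full precision, 61.662 × 4.6243 = 285.1435866 °C; 4.6243 has 5 s.f., so the result keeps min(3, 5) = 3 s.f.
Rounded to 3 significant figures: 285 °C.

285 °C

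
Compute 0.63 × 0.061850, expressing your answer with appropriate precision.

0.039

0.63 × 0.061850 = 0.0389655
Multiplication/division keeps the fewest significant figures: 0.63 → 2 s.f., 0.061850 → 5 s.f.; limit is 2.
Rounded to 2 significant figures: 0.039.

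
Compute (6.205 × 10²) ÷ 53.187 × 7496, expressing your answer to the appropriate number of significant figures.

8.745 × 10⁴

(6.205 × 10²) ÷ 53.187 × 7496 = 87451.2192829…
Multiplication/division keeps the fewest significant figures: 6.205 × 10² → 4 s.f., 53.187 → 5 s.f., 7496 → 4 s.f.; limit is 4.
Rounded to 4 significant figures: 8.745 × 10⁴.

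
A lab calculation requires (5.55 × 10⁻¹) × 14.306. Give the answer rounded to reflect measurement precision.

(5.55 × 10⁻¹) × 14.306 = 7.93983
Multiplication/division keeps the fewest significant figures: 5.55 × 10⁻¹ → 3 s.f., 14.306 → 5 s.f.; limit is 3.
Rounded to 3 significant figures: 7.94.

7.94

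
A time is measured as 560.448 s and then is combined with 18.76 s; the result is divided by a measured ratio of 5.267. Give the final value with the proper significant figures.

110.0 s

560.448 s + 18.76 s = 579.208 s; the sum is limited to 2 decimal places (5 s.f.).
Carrying full precision, 579.208 ÷ 5.267 = 109.969242453… s; 5.267 has 4 s.f., so the result keeps min(5, 4) = 4 s.f.
Rounded to 4 significant figures: 110.0 s.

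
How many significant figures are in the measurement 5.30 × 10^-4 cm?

3

5.30 × 10^-4: in scientific notation every digit of the coefficient is significant.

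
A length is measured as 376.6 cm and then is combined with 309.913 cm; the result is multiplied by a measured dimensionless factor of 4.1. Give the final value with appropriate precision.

2.8 × 10³ cm

376.6 cm + 309.913 cm = 686.513 cm; the sum is limited to 1 decimal place (4 s.f.).
Carrying full precision, 686.513 × 4.1 = 2814.7033 cm; 4.1 has 2 s.f., so the result keeps min(4, 2) = 2 s.f.
Rounded to 2 significant figures: 2.8 × 10³ cm.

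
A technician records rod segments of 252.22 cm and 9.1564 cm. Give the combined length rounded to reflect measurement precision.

252.22 cm + 9.1564 cm = 261.3764 cm.
Addition/subtraction keeps the fewest decimal places: 252.22 → 2 decimal places, 9.1564 → 4 decimal places; limit is 2.
Rounded to 2 decimal places: 261.38 cm.

261.38 cm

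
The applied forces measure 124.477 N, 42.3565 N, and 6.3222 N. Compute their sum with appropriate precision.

124.477 N + 42.3565 N + 6.3222 N = 173.1557 N.
Addition/subtraction keeps the fewest decimal places: 124.477 → 3 decimal places, 42.3565 → 4 decimal places, 6.3222 → 4 decimal places; limit is 3.
Rounded to 3 decimal places: 173.156 N.

173.156 N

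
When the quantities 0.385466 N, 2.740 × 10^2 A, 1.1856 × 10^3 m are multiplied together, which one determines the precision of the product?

0.385466 N → 6 s.f.; 2.740 × 10^2 A → 4 s.f.; 1.1856 × 10^3 m → 5 s.f.
The fewest is 4 significant figures, from 2.740 × 10^2 A.

2.740 × 10^2 A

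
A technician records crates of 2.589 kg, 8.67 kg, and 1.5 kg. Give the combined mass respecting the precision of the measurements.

2.589 kg + 8.67 kg + 1.5 kg = 12.759 kg.
Addition/subtraction keeps the fewest decimal places: 2.589 → 3 decimal places, 8.67 → 2 decimal places, 1.5 → 1 decimal place; limit is 1.
Rounded to 1 decimal place: 12.8 kg.

12.8 kg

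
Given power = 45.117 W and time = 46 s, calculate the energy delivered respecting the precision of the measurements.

energy delivered = 45.117 W × 46 s = 2075.382 J.
45.117 has 5 significant figures; 46 has 2.
Division/multiplication keeps the fewest: 2 significant figures.
Rounded: 2.1 × 10³ J.

2.1 × 10³ J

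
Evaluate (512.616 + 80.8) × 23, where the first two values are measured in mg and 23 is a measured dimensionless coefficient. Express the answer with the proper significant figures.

512.616 mg + 80.8 mg = 593.416 mg; the sum is limited to 1 decimal place (4 s.f.).
Carrying full precision, 593.416 × 23 = 13648.568 mg; 23 has 2 s.f., so the result keeps min(4, 2) = 2 s.f.
Rounded to 2 significant figures: 1.4 × 10⁴ mg.

1.4 × 10⁴ mg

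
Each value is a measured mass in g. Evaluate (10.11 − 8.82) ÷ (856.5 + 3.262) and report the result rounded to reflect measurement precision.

0.00150

10.11 − 8.82 = 1.29, limited to 2 d.p. → 3 s.f.; 856.5 + 3.262 = 859.762, limited to 1 d.p. → 4 s.f.
Carrying full precision, 1.29 ÷ 859.762 = 0.00150041523119…; keep min(3, 4) = 3 s.f.
Rounded to 3 significant figures: 0.00150.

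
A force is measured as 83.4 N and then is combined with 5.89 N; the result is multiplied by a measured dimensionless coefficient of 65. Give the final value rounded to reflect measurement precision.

5.8 × 10^3 N

83.4 N + 5.89 N = 89.29 N; the sum is limited to 1 decimal place (3 s.f.).
Carrying full precision, 89.29 × 65 = 5803.85 N; 65 has 2 s.f., so the result keeps min(3, 2) = 2 s.f.
Rounded to 2 significant figures: 5.8 × 10^3 N.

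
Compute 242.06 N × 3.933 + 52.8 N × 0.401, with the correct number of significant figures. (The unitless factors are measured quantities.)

973.2 N

242.06 × 3.933 = 952.02198 → 952.0 N (4 s.f., last digit at the 10^-1 place).
52.8 × 0.401 = 21.1728 → 21.2 N (3 s.f., last digit at the 10^-1 place).
Sum: 973.19478 N; keep the coarser place, 10^-1.
Result: 973.2 N.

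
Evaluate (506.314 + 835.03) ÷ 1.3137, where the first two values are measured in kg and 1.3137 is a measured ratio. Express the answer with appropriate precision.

506.314 kg + 835.03 kg = 1341.344 kg; the sum is limited to 2 decimal places (6 s.f.).
Carrying full precision, 1341.344 ÷ 1.3137 = 1021.04285606… kg; 1.3137 has 5 s.f., so the result keeps min(6, 5) = 5 s.f.
Rounded to 5 significant figures: 1021.0 kg.

1021.0 kg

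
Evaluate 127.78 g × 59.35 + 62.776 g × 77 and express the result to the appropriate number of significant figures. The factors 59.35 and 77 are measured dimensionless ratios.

127.78 × 59.35 = 7583.743 → 7584 g (4 s.f., last digit at the 10^0 place).
62.776 × 77 = 4833.752 → 4.8 × 10³ g (2 s.f., last digit at the 10^2 place).
Sum: 12417.495 g; keep the coarser place, 10^2.
Result: 1.24 × 10⁴ g.

1.24 × 10⁴ g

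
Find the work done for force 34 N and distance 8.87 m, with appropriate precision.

work done = 34 N × 8.87 m = 301.58 J.
34 has 2 significant figures; 8.87 has 3.
Division/multiplication keeps the fewest: 2 significant figures.
Rounded: 3.0 × 10² J.

3.0 × 10² J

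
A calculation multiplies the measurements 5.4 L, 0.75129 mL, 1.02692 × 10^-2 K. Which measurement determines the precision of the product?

5.4 L

5.4 L → 2 s.f.; 0.75129 mL → 5 s.f.; 1.02692 × 10^-2 K → 6 s.f.
The fewest is 2 significant figures, from 5.4 L.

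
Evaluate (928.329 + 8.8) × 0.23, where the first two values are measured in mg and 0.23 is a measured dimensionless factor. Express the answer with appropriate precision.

928.329 mg + 8.8 mg = 937.129 mg; the sum is limited to 1 decimal place (4 s.f.).
Carrying full precision, 937.129 × 0.23 = 215.53967 mg; 0.23 has 2 s.f., so the result keeps min(4, 2) = 2 s.f.
Rounded to 2 significant figures: 2.2 × 10^2 mg.

2.2 × 10^2 mg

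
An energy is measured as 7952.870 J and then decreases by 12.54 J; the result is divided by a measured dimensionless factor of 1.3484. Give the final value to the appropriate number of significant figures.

7952.870 J − 12.54 J = 7940.330 J; the difference is limited to 2 decimal places (6 s.f.).
Carrying full precision, 7940.330 ÷ 1.3484 = 5888.70513201… J; 1.3484 has 5 s.f., so the result keeps min(6, 5) = 5 s.f.
Rounded to 5 significant figures: 5.8887 × 10³ J.

5.8887 × 10³ J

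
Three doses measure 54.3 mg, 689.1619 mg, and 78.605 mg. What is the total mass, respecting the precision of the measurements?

54.3 mg + 689.1619 mg + 78.605 mg = 822.0669 mg.
Addition/subtraction keeps the fewest decimal places: 54.3 → 1 decimal place, 689.1619 → 4 decimal places, 78.605 → 3 decimal places; limit is 1.
Rounded to 1 decimal place: 822.1 mg.

822.1 mg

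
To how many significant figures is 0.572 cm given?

3

0.572: leading zeros are not significant.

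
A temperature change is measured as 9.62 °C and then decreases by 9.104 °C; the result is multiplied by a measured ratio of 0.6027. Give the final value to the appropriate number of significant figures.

9.62 °C − 9.104 °C = 0.516 °C; the difference is limited to 2 decimal places (2 s.f.).
Carrying full precision, 0.516 × 0.6027 = 0.3109932 °C; 0.6027 has 4 s.f., so the result keeps min(2, 4) = 2 s.f.
Rounded to 2 significant figures: 0.31 °C.

0.31 °C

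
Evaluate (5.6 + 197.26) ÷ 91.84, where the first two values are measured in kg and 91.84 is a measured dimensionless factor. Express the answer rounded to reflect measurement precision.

5.6 kg + 197.26 kg = 202.86 kg; the sum is limited to 1 decimal place (4 s.f.).
Carrying full precision, 202.86 ÷ 91.84 = 2.20884146341… kg; 91.84 has 4 s.f., so the result keeps min(4, 4) = 4 s.f.
Rounded to 4 significant figures: 2.209 kg.

2.209 kg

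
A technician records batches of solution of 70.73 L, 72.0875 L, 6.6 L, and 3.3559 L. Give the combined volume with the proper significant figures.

70.73 L + 72.0875 L + 6.6 L + 3.3559 L = 152.7734 L.
Addition/subtraction keeps the fewest decimal places: 70.73 → 2 decimal places, 72.0875 → 4 decimal places, 6.6 → 1 decimal place, 3.3559 → 4 decimal places; limit is 1.
Rounded to 1 decimal place: 152.8 L.

152.8 L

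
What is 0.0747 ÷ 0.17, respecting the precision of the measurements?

0.0747 ÷ 0.17 = 0.439411764706…
Multiplication/division keeps the fewest significant figures: 0.0747 → 3 s.f., 0.17 → 2 s.f.; limit is 2.
Rounded to 2 significant figures: 0.44.

0.44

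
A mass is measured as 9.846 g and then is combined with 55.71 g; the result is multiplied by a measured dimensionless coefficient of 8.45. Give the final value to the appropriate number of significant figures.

9.846 g + 55.71 g = 65.556 g; the sum is limited to 2 decimal places (4 s.f.).
Carrying full precision, 65.556 × 8.45 = 553.9482 g; 8.45 has 3 s.f., so the result keeps min(4, 3) = 3 s.f.
Rounded to 3 significant figures: 554 g.

554 g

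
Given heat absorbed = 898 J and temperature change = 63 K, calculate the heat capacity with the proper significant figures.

14 J/K

heat capacity = 898 J ÷ 63 K = 14.253968254… J/K.
898 has 3 significant figures; 63 has 2.
Division/multiplication keeps the fewest: 2 significant figures.
Rounded: 14 J/K.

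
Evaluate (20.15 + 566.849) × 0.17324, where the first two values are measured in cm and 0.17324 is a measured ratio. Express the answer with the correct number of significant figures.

101.69 cm

20.15 cm + 566.849 cm = 586.999 cm; the sum is limited to 2 decimal places (5 s.f.).
Carrying full precision, 586.999 × 0.17324 = 101.69170676 cm; 0.17324 has 5 s.f., so the result keeps min(5, 5) = 5 s.f.
Rounded to 5 significant figures: 101.69 cm.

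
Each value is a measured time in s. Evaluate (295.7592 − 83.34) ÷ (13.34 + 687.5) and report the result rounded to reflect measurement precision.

0.3031

295.7592 − 83.34 = 212.4192, limited to 2 d.p. → 5 s.f.; 13.34 + 687.5 = 700.84, limited to 1 d.p. → 4 s.f.
Carrying full precision, 212.4192 ÷ 700.84 = 0.303092289253…; keep min(5, 4) = 4 s.f.
Rounded to 4 significant figures: 0.3031.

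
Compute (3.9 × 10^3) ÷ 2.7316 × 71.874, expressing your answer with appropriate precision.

1.0 × 10^5

(3.9 × 10^3) ÷ 2.7316 × 71.874 = 102617.001025…
Multiplication/division keeps the fewest significant figures: 3.9 × 10^3 → 2 s.f., 2.7316 → 5 s.f., 71.874 → 5 s.f.; limit is 2.
Rounded to 2 significant figures: 1.0 × 10^5.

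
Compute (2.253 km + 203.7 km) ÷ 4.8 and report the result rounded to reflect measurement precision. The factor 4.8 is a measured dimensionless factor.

43 km

2.253 km + 203.7 km = 205.953 km; the sum is limited to 1 decimal place (4 s.f.).
Carrying full precision, 205.953 ÷ 4.8 = 42.906875 km; 4.8 has 2 s.f., so the result keeps min(4, 2) = 2 s.f.
Rounded to 2 significant figures: 43 km.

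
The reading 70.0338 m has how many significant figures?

6

70.0338: zeros between nonzero digits are significant.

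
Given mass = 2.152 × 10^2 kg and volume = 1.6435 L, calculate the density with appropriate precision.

density = 2.152 × 10^2 kg ÷ 1.6435 L = 130.94006693… kg/L.
2.152 × 10^2 has 4 significant figures; 1.6435 has 5.
Division/multiplication keeps the fewest: 4 significant figures.
Rounded: 130.9 kg/L.

130.9 kg/L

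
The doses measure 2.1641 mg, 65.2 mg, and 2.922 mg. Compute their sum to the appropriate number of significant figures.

2.1641 mg + 65.2 mg + 2.922 mg = 70.2861 mg.
Addition/subtraction keeps the fewest decimal places: 2.1641 → 4 decimal places, 65.2 → 1 decimal place, 2.922 → 3 decimal places; limit is 1.
Rounded to 1 decimal place: 70.3 mg.

70.3 mg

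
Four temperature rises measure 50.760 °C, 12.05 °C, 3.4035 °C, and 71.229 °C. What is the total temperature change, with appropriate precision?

137.44 °C

50.760 °C + 12.05 °C + 3.4035 °C + 71.229 °C = 137.4425 °C.
Addition/subtraction keeps the fewest decimal places: 50.760 → 3 decimal places, 12.05 → 2 decimal places, 3.4035 → 4 decimal places, 71.229 → 3 decimal places; limit is 2.
Rounded to 2 decimal places: 137.44 °C.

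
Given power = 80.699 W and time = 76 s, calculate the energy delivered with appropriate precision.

6.1 × 10^3 J

energy delivered = 80.699 W × 76 s = 6133.124 J.
80.699 has 5 significant figures; 76 has 2.
Division/multiplication keeps the fewest: 2 significant figures.
Rounded: 6.1 × 10^3 J.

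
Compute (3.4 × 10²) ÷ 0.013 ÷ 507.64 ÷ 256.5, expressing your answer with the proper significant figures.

(3.4 × 10²) ÷ 0.013 ÷ 507.64 ÷ 256.5 = 0.200859491944…
Multiplication/division keeps the fewest significant figures: 3.4 × 10² → 2 s.f., 0.013 → 2 s.f., 507.64 → 5 s.f., 256.5 → 4 s.f.; limit is 2.
Rounded to 2 significant figures: 0.20.

0.20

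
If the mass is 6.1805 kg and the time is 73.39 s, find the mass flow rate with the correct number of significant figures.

0.08421 kg/s

mass flow rate = 6.1805 kg ÷ 73.39 s = 0.0842144706363… kg/s.
6.1805 has 5 significant figures; 73.39 has 4.
Division/multiplication keeps the fewest: 4 significant figures.
Rounded: 0.08421 kg/s.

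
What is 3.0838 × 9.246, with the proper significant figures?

28.51

3.0838 × 9.246 = 28.5128148
Multiplication/division keeps the fewest significant figures: 3.0838 → 5 s.f., 9.246 → 4 s.f.; limit is 4.
Rounded to 4 significant figures: 28.51.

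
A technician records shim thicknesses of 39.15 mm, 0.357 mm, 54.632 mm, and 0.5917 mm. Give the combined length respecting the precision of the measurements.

94.73 mm

39.15 mm + 0.357 mm + 54.632 mm + 0.5917 mm = 94.7307 mm.
Addition/subtraction keeps the fewest decimal places: 39.15 → 2 decimal places, 0.357 → 3 decimal places, 54.632 → 3 decimal places, 0.5917 → 4 decimal places; limit is 2.
Rounded to 2 decimal places: 94.73 mm.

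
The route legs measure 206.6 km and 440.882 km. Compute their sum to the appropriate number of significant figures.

206.6 km + 440.882 km = 647.482 km.
Addition/subtraction keeps the fewest decimal places: 206.6 → 1 decimal place, 440.882 → 3 decimal places; limit is 1.
Rounded to 1 decimal place: 647.5 km.

647.5 km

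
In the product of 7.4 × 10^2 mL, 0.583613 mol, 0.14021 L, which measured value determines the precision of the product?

7.4 × 10^2 mL

7.4 × 10^2 mL → 2 s.f.; 0.583613 mol → 6 s.f.; 0.14021 L → 5 s.f.
The fewest is 2 significant figures, from 7.4 × 10^2 mL.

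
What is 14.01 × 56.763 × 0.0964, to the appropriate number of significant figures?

76.7

14.01 × 56.763 × 0.0964 = 76.662064332
Multiplication/division keeps the fewest significant figures: 14.01 → 4 s.f., 56.763 → 5 s.f., 0.0964 → 3 s.f.; limit is 3.
Rounded to 3 significant figures: 76.7.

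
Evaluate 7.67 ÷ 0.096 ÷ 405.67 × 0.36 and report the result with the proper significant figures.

7.1 × 10⁻²

7.67 ÷ 0.096 ÷ 405.67 × 0.36 = 0.0709012251337…
Multiplication/division keeps the fewest significant figures: 7.67 → 3 s.f., 0.096 → 2 s.f., 405.67 → 5 s.f., 0.36 → 2 s.f.; limit is 2.
Rounded to 2 significant figures: 7.1 × 10⁻².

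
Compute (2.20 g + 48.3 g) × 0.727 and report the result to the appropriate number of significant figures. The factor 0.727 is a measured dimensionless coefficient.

2.20 g + 48.3 g = 50.50 g; the sum is limited to 1 decimal place (3 s.f.).
Carrying full precision, 50.50 × 0.727 = 36.7135 g; 0.727 has 3 s.f., so the result keeps min(3, 3) = 3 s.f.
Rounded to 3 significant figures: 36.7 g.

36.7 g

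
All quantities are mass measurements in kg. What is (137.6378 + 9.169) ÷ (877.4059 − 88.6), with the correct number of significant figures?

1.861 × 10^-1

137.6378 + 9.169 = 146.8068, limited to 3 d.p. → 6 s.f.; 877.4059 − 88.6 = 788.8059, limited to 1 d.p. → 4 s.f.
Carrying full precision, 146.8068 ÷ 788.8059 = 0.186112705293…; keep min(6, 4) = 4 s.f.
Rounded to 4 significant figures: 1.861 × 10^-1.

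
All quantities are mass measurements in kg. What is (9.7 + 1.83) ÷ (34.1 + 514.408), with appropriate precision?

9.7 + 1.83 = 11.53, limited to 1 d.p. → 3 s.f.; 34.1 + 514.408 = 548.508, limited to 1 d.p. → 4 s.f.
Carrying full precision, 11.53 ÷ 548.508 = 0.0210206596804…; keep min(3, 4) = 3 s.f.
Rounded to 3 significant figures: 0.0210.

0.0210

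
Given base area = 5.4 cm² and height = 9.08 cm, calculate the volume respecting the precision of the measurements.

49 cm³

volume = 5.4 cm² × 9.08 cm = 49.032 cm³.
5.4 has 2 significant figures; 9.08 has 3.
Division/multiplication keeps the fewest: 2 significant figures.
Rounded: 49 cm³.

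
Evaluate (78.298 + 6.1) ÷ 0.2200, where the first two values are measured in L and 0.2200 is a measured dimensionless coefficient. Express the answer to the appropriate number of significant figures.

78.298 L + 6.1 L = 84.398 L; the sum is limited to 1 decimal place (3 s.f.).
Carrying full precision, 84.398 ÷ 0.2200 = 383.627272727… L; 0.2200 has 4 s.f., so the result keeps min(3, 4) = 3 s.f.
Rounded to 3 significant figures: 384 L.

384 L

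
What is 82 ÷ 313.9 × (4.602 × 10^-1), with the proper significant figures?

82 ÷ 313.9 × (4.602 × 10^-1) = 0.120217903791…
Multiplication/division keeps the fewest significant figures: 82 → 2 s.f., 313.9 → 4 s.f., 4.602 × 10^-1 → 4 s.f.; limit is 2.
Rounded to 2 significant figures: 0.12.

0.12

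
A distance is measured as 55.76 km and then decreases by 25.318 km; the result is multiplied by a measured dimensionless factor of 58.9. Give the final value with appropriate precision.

55.76 km − 25.318 km = 30.442 km; the difference is limited to 2 decimal places (4 s.f.).
Carrying full precision, 30.442 × 58.9 = 1793.0338 km; 58.9 has 3 s.f., so the result keeps min(4, 3) = 3 s.f.
Rounded to 3 significant figures: 1.79 × 10^3 km.

1.79 × 10^3 km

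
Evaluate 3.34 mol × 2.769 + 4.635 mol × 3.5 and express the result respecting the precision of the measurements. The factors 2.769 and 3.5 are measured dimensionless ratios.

25 mol

3.34 × 2.769 = 9.24846 → 9.25 mol (3 s.f., last digit at the 10^-2 place).
4.635 × 3.5 = 16.2225 → 16 mol (2 s.f., last digit at the 10^0 place).
Sum: 25.47096 mol; keep the coarser place, 10^0.
Result: 25 mol.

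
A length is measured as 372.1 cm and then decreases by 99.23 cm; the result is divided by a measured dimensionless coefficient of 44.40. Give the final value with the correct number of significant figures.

372.1 cm − 99.23 cm = 272.87 cm; the difference is limited to 1 decimal place (4 s.f.).
Carrying full precision, 272.87 ÷ 44.40 = 6.14572072072… cm; 44.40 has 4 s.f., so the result keeps min(4, 4) = 4 s.f.
Rounded to 4 significant figures: 6.146 cm.

6.146 cm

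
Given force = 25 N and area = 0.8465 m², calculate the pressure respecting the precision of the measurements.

pressure = 25 N ÷ 0.8465 m² = 29.5333727112… Pa.
25 has 2 significant figures; 0.8465 has 4.
Division/multiplication keeps the fewest: 2 significant figures.
Rounded: 3.0 × 10^1 Pa.

3.0 × 10^1 Pa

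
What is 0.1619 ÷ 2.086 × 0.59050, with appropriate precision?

0.1619 ÷ 2.086 × 0.59050 = 0.0458302732502…
Multiplication/division keeps the fewest significant figures: 0.1619 → 4 s.f., 2.086 → 4 s.f., 0.59050 → 5 s.f.; limit is 4.
Rounded to 4 significant figures: 0.04583.

0.04583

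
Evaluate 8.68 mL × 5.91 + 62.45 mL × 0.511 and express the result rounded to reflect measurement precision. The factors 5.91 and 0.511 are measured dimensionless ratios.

8.68 × 5.91 = 51.2988 → 51.3 mL (3 s.f., last digit at the 10^-1 place).
62.45 × 0.511 = 31.91195 → 31.9 mL (3 s.f., last digit at the 10^-1 place).
Sum: 83.21075 mL; keep the coarser place, 10^-1.
Result: 83.2 mL.

83.2 mL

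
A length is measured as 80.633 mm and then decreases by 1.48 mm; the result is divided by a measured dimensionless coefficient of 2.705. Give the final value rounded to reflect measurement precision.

29.26 mm

80.633 mm − 1.48 mm = 79.153 mm; the difference is limited to 2 decimal places (4 s.f.).
Carrying full precision, 79.153 ÷ 2.705 = 29.2617375231… mm; 2.705 has 4 s.f., so the result keeps min(4, 4) = 4 s.f.
Rounded to 4 significant figures: 29.26 mm.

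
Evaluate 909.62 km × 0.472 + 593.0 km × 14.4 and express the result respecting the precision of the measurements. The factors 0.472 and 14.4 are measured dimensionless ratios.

909.62 × 0.472 = 429.34064 → 429 km (3 s.f., last digit at the 10^0 place).
593.0 × 14.4 = 8539.2 → 8.54 × 10³ km (3 s.f., last digit at the 10^1 place).
Sum: 8968.54064 km; keep the coarser place, 10^1.
Result: 8.97 × 10³ km.

8.97 × 10³ km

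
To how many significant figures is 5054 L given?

4

5054: zeros between nonzero digits are significant.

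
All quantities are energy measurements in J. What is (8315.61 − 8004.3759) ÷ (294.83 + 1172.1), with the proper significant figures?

8315.61 − 8004.3759 = 311.2341, limited to 2 d.p. → 5 s.f.; 294.83 + 1172.1 = 1466.93, limited to 1 d.p. → 5 s.f.
Carrying full precision, 311.2341 ÷ 1466.93 = 0.212166974566…; keep min(5, 5) = 5 s.f.
Rounded to 5 significant figures: 0.21217.

0.21217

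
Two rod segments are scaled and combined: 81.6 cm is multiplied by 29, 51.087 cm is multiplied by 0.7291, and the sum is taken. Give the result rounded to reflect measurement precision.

2.4 × 10^3 cm

81.6 × 29 = 2366.4 → 2.4 × 10^3 cm (2 s.f., last digit at the 10^2 place).
51.087 × 0.7291 = 37.2475317 → 37.25 cm (4 s.f., last digit at the 10^-2 place).
Sum: 2403.6475317 cm; keep the coarser place, 10^2.
Result: 2.4 × 10^3 cm.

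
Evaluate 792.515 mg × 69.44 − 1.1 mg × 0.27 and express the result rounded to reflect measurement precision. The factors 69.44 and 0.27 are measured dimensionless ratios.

5.503 × 10⁴ mg

792.515 × 69.44 = 55032.2416 → 5.503 × 10⁴ mg (4 s.f., last digit at the 10^1 place).
1.1 × 0.27 = 0.297 → 0.30 mg (2 s.f., last digit at the 10^-2 place).
Difference: 55031.9446 mg; keep the coarser place, 10^1.
Result: 5.503 × 10⁴ mg.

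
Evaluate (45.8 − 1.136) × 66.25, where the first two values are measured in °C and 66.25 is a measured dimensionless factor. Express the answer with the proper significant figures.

2.96 × 10³ °C

45.8 °C − 1.136 °C = 44.664 °C; the difference is limited to 1 decimal place (3 s.f.).
Carrying full precision, 44.664 × 66.25 = 2958.99 °C; 66.25 has 4 s.f., so the result keeps min(3, 4) = 3 s.f.
Rounded to 3 significant figures: 2.96 × 10³ °C.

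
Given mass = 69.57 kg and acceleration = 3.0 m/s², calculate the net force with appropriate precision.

2.1 × 10² N

net force = 69.57 kg × 3.0 m/s² = 208.71 N.
69.57 has 4 significant figures; 3.0 has 2.
Division/multiplication keeps the fewest: 2 significant figures.
Rounded: 2.1 × 10² N.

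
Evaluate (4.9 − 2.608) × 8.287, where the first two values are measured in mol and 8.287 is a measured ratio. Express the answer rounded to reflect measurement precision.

19 mol

4.9 mol − 2.608 mol = 2.292 mol; the difference is limited to 1 decimal place (2 s.f.).
Carrying full precision, 2.292 × 8.287 = 18.993804 mol; 8.287 has 4 s.f., so the result keeps min(2, 4) = 2 s.f.
Rounded to 2 significant figures: 19 mol.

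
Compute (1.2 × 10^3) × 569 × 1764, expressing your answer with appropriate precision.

(1.2 × 10^3) × 569 × 1764 = 1.2044592 × 10^9
Multiplication/division keeps the fewest significant figures: 1.2 × 10^3 → 2 s.f., 569 → 3 s.f., 1764 → 4 s.f.; limit is 2.
Rounded to 2 significant figures: 1.2 × 10^9.

1.2 × 10^9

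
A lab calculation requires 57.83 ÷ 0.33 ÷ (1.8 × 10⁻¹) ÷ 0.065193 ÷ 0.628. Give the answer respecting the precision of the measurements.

57.83 ÷ 0.33 ÷ (1.8 × 10⁻¹) ÷ 0.065193 ÷ 0.628 = 23779.6871721…
Multiplication/division keeps the fewest significant figures: 57.83 → 4 s.f., 0.33 → 2 s.f., 1.8 × 10⁻¹ → 2 s.f., 0.065193 → 5 s.f., 0.628 → 3 s.f.; limit is 2.
Rounded to 2 significant figures: 2.4 × 10⁴.

2.4 × 10⁴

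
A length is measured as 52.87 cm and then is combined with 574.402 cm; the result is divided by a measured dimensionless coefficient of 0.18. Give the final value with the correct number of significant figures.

52.87 cm + 574.402 cm = 627.272 cm; the sum is limited to 2 decimal places (5 s.f.).
Carrying full precision, 627.272 ÷ 0.18 = 3484.84444444… cm; 0.18 has 2 s.f., so the result keeps min(5, 2) = 2 s.f.
Rounded to 2 significant figures: 3.5 × 10^3 cm.

3.5 × 10^3 cm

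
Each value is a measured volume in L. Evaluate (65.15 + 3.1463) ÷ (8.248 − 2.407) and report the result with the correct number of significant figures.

11.69

65.15 + 3.1463 = 68.2963, limited to 2 d.p. → 4 s.f.; 8.248 − 2.407 = 5.841, limited to 3 d.p. → 4 s.f.
Carrying full precision, 68.2963 ÷ 5.841 = 11.6925697655…; keep min(4, 4) = 4 s.f.
Rounded to 4 significant figures: 11.69.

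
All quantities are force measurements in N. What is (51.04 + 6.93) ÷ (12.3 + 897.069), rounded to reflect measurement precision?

51.04 + 6.93 = 57.97, limited to 2 d.p. → 4 s.f.; 12.3 + 897.069 = 909.369, limited to 1 d.p. → 4 s.f.
Carrying full precision, 57.97 ÷ 909.369 = 0.0637474996399…; keep min(4, 4) = 4 s.f.
Rounded to 4 significant figures: 6.375 × 10⁻².

6.375 × 10⁻²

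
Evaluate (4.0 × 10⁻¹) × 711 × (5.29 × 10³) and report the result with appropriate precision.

1.5 × 10⁶

(4.0 × 10⁻¹) × 711 × (5.29 × 10³) = 1504476
Multiplication/division keeps the fewest significant figures: 4.0 × 10⁻¹ → 2 s.f., 711 → 3 s.f., 5.29 × 10³ → 3 s.f.; limit is 2.
Rounded to 2 significant figures: 1.5 × 10⁶.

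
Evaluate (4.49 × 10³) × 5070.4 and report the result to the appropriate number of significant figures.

2.28 × 10⁷

(4.49 × 10³) × 5070.4 = 22766096
Multiplication/division keeps the fewest significant figures: 4.49 × 10³ → 3 s.f., 5070.4 → 5 s.f.; limit is 3.
Rounded to 3 significant figures: 2.28 × 10⁷.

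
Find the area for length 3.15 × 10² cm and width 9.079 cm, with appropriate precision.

2.86 × 10³ cm²

area = 3.15 × 10² cm × 9.079 cm = 2859.885 cm².
3.15 × 10² has 3 significant figures; 9.079 has 4.
Division/multiplication keeps the fewest: 3 significant figures.
Rounded: 2.86 × 10³ cm².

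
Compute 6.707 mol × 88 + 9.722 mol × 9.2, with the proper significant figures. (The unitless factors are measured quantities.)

6.8 × 10^2 mol

6.707 × 88 = 590.216 → 5.9 × 10^2 mol (2 s.f., last digit at the 10^1 place).
9.722 × 9.2 = 89.4424 → 89 mol (2 s.f., last digit at the 10^0 place).
Sum: 679.6584 mol; keep the coarser place, 10^1.
Result: 6.8 × 10^2 mol.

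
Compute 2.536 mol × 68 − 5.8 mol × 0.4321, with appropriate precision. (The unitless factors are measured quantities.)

2.536 × 68 = 172.448 → 1.7 × 10² mol (2 s.f., last digit at the 10^1 place).
5.8 × 0.4321 = 2.50618 → 2.5 mol (2 s.f., last digit at the 10^-1 place).
Difference: 169.94182 mol; keep the coarser place, 10^1.
Result: 1.7 × 10² mol.

1.7 × 10² mol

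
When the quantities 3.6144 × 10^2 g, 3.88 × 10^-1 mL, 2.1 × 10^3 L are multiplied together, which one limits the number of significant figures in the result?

2.1 × 10^3 L

3.6144 × 10^2 g → 5 s.f.; 3.88 × 10^-1 mL → 3 s.f.; 2.1 × 10^3 L → 2 s.f.
The fewest is 2 significant figures, from 2.1 × 10^3 L.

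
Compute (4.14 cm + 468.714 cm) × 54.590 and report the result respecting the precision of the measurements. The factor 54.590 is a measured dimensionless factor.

25813 cm

4.14 cm + 468.714 cm = 472.854 cm; the sum is limited to 2 decimal places (5 s.f.).
Carrying full precision, 472.854 × 54.590 = 25813.09986 cm; 54.590 has 5 s.f., so the result keeps min(5, 5) = 5 s.f.
Rounded to 5 significant figures: 25813 cm.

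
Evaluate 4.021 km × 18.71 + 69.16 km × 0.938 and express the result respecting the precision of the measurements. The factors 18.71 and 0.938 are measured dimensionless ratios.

140.1 km

4.021 × 18.71 = 75.23291 → 75.23 km (4 s.f., last digit at the 10^-2 place).
69.16 × 0.938 = 64.87208 → 64.9 km (3 s.f., last digit at the 10^-1 place).
Sum: 140.10499 km; keep the coarser place, 10^-1.
Result: 140.1 km.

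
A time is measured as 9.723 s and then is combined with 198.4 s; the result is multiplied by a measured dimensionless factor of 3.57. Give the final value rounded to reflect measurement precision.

9.723 s + 198.4 s = 208.123 s; the sum is limited to 1 decimal place (4 s.f.).
Carrying full precision, 208.123 × 3.57 = 742.99911 s; 3.57 has 3 s.f., so the result keeps min(4, 3) = 3 s.f.
Rounded to 3 significant figures: 743 s.

743 s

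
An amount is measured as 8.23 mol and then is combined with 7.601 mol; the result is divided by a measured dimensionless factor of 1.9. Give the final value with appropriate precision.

8.3 mol

8.23 mol + 7.601 mol = 15.831 mol; the sum is limited to 2 decimal places (4 s.f.).
Carrying full precision, 15.831 ÷ 1.9 = 8.33210526316… mol; 1.9 has 2 s.f., so the result keeps min(4, 2) = 2 s.f.
Rounded to 2 significant figures: 8.3 mol.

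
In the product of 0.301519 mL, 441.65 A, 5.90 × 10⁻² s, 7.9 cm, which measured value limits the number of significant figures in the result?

7.9 cm

0.301519 mL → 6 s.f.; 441.65 A → 5 s.f.; 5.90 × 10⁻² s → 3 s.f.; 7.9 cm → 2 s.f.
The fewest is 2 significant figures, from 7.9 cm.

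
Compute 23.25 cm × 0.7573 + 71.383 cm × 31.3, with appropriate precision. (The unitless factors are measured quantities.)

2.25 × 10^3 cm

23.25 × 0.7573 = 17.607225 → 17.61 cm (4 s.f., last digit at the 10^-2 place).
71.383 × 31.3 = 2234.2879 → 2.23 × 10^3 cm (3 s.f., last digit at the 10^1 place).
Sum: 2251.895125 cm; keep the coarser place, 10^1.
Result: 2.25 × 10^3 cm.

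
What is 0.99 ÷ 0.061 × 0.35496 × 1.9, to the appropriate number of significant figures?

11

0.99 ÷ 0.061 × 0.35496 × 1.9 = 10.9455698361…
Multiplication/division keeps the fewest significant figures: 0.99 → 2 s.f., 0.061 → 2 s.f., 0.35496 → 5 s.f., 1.9 → 2 s.f.; limit is 2.
Rounded to 2 significant figures: 11.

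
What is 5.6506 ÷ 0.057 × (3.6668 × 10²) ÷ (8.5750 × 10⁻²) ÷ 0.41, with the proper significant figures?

5.6506 ÷ 0.057 × (3.6668 × 10²) ÷ (8.5750 × 10⁻²) ÷ 0.41 = 1033924.78608…
Multiplication/division keeps the fewest significant figures: 5.6506 → 5 s.f., 0.057 → 2 s.f., 3.6668 × 10² → 5 s.f., 8.5750 × 10⁻² → 5 s.f., 0.41 → 2 s.f.; limit is 2.
Rounded to 2 significant figures: 1.0 × 10⁶.

1.0 × 10⁶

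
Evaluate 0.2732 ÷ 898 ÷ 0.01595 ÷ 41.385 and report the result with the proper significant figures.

4.61 × 10⁻⁴

0.2732 ÷ 898 ÷ 0.01595 ÷ 41.385 = 0.000460893635966…
Multiplication/division keeps the fewest significant figures: 0.2732 → 4 s.f., 898 → 3 s.f., 0.01595 → 4 s.f., 41.385 → 5 s.f.; limit is 3.
Rounded to 3 significant figures: 4.61 × 10⁻⁴.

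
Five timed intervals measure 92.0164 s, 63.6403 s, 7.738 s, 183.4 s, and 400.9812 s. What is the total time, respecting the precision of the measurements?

747.8 s

92.0164 s + 63.6403 s + 7.738 s + 183.4 s + 400.9812 s = 747.7759 s.
Addition/subtraction keeps the fewest decimal places: 92.0164 → 4 decimal places, 63.6403 → 4 decimal places, 7.738 → 3 decimal places, 183.4 → 1 decimal place, 400.9812 → 4 decimal places; limit is 1.
Rounded to 1 decimal place: 747.8 s.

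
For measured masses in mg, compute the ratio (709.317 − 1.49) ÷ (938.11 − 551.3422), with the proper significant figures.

1.8301

709.317 − 1.49 = 707.827, limited to 2 d.p. → 5 s.f.; 938.11 − 551.3422 = 386.7678, limited to 2 d.p. → 5 s.f.
Carrying full precision, 707.827 ÷ 386.7678 = 1.83010840096…; keep min(5, 5) = 5 s.f.
Rounded to 5 significant figures: 1.8301.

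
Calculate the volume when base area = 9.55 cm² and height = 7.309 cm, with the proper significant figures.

volume = 9.55 cm² × 7.309 cm = 69.80095 cm³.
9.55 has 3 significant figures; 7.309 has 4.
Division/multiplication keeps the fewest: 3 significant figures.
Rounded: 69.8 cm³.

69.8 cm³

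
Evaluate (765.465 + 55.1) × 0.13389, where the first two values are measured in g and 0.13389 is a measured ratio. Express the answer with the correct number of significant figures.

765.465 g + 55.1 g = 820.565 g; the sum is limited to 1 decimal place (4 s.f.).
Carrying full precision, 820.565 × 0.13389 = 109.86544785 g; 0.13389 has 5 s.f., so the result keeps min(4, 5) = 4 s.f.
Rounded to 4 significant figures: 109.9 g.

109.9 g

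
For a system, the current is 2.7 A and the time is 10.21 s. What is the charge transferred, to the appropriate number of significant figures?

28 C

charge transferred = 2.7 A × 10.21 s = 27.567 C.
2.7 has 2 significant figures; 10.21 has 4.
Division/multiplication keeps the fewest: 2 significant figures.
Rounded: 28 C.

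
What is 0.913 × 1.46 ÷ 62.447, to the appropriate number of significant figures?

0.0213

0.913 × 1.46 ÷ 62.447 = 0.0213457812225…
Multiplication/division keeps the fewest significant figures: 0.913 → 3 s.f., 1.46 → 3 s.f., 62.447 → 5 s.f.; limit is 3.
Rounded to 3 significant figures: 0.0213.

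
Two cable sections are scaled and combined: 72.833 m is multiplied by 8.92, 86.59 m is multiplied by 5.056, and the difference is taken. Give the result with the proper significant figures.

212 m

72.833 × 8.92 = 649.67036 → 6.50 × 10^2 m (3 s.f., last digit at the 10^0 place).
86.59 × 5.056 = 437.79904 → 437.8 m (4 s.f., last digit at the 10^-1 place).
Difference: 211.87132 m; keep the coarser place, 10^0.
Result: 212 m.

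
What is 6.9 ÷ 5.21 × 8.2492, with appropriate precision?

6.9 ÷ 5.21 × 8.2492 = 10.9250441459…
Multiplication/division keeps the fewest significant figures: 6.9 → 2 s.f., 5.21 → 3 s.f., 8.2492 → 5 s.f.; limit is 2.
Rounded to 2 significant figures: 11.

11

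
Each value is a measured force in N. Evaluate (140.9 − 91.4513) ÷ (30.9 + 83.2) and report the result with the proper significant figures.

0.433

140.9 − 91.4513 = 49.4487, limited to 1 d.p. → 3 s.f.; 30.9 + 83.2 = 114.1, limited to 1 d.p. → 4 s.f.
Carrying full precision, 49.4487 ÷ 114.1 = 0.433380368098…; keep min(3, 4) = 3 s.f.
Rounded to 3 significant figures: 0.433.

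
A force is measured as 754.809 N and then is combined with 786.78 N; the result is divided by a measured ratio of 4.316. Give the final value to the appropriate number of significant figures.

754.809 N + 786.78 N = 1541.589 N; the sum is limited to 2 decimal places (6 s.f.).
Carrying full precision, 1541.589 ÷ 4.316 = 357.180027804… N; 4.316 has 4 s.f., so the result keeps min(6, 4) = 4 s.f.
Rounded to 4 significant figures: 357.2 N.

357.2 N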